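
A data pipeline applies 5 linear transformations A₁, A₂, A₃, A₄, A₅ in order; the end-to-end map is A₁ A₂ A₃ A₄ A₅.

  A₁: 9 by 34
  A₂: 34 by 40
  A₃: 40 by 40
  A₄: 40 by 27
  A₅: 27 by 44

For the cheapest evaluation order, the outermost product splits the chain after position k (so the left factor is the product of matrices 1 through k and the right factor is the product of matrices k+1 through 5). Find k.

Adjacent pairs: A₁A₂ = 9·34·40 = 12240; A₂A₃ = 34·40·40 = 54400; A₃A₄ = 40·40·27 = 43200; A₄A₅ = 40·27·44 = 47520.
Length 3: A₁..A₃: k=1: 0+54400+9·34·40=66640; k=2: 12240+0+9·40·40=26640 → min 26640 | A₂..A₄: k=2: 0+43200+34·40·27=79920; k=3: 54400+0+34·40·27=91120 → min 79920 | A₃..A₅: k=3: 0+47520+40·40·44=117920; k=4: 43200+0+40·27·44=90720 → min 90720.
Length 4: A₁..A₄: k=1: 0+79920+9·34·27=88182; k=2: 12240+43200+9·40·27=65160; k=3: 26640+0+9·40·27=36360 → min 36360 | A₂..A₅: k=2: 0+90720+34·40·44=150560; k=3: 54400+47520+34·40·44=161760; k=4: 79920+0+34·27·44=120312 → min 120312.
Top-level splits: k=1: (A₁..A₁)·(A₂..A₅) → 0+120312+9·34·44 = 133776; k=2: (A₁..A₂)·(A₃..A₅) → 12240+90720+9·40·44 = 118800; k=3: (A₁..A₃)·(A₄..A₅) → 26640+47520+9·40·44 = 90000; k=4: (A₁..A₄)·(A₅..A₅) → 36360+0+9·27·44 = 47052.
Best split is after A₄, i.e. k = 4.

4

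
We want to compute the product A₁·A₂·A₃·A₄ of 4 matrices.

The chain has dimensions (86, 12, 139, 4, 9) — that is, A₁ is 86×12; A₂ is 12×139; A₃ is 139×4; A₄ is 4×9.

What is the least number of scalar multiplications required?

Adjacent pairs: A₁A₂ = 86·12·139 = 143448; A₂A₃ = 12·139·4 = 6672; A₃A₄ = 139·4·9 = 5004.
Length 3: A₁..A₃: k=1: 0+6672+86·12·4=10800; k=2: 143448+0+86·139·4=191264 → min 10800 | A₂..A₄: k=2: 0+5004+12·139·9=20016; k=3: 6672+0+12·4·9=7104 → min 7104.
Length 4: A₁..A₄: k=1: 0+7104+86·12·9=16392; k=2: 143448+5004+86·139·9=256038; k=3: 10800+0+86·4·9=13896 → min 13896.
Optimal order: ((A₁·(A₂·A₃))·A₄) with cost 13896.

13896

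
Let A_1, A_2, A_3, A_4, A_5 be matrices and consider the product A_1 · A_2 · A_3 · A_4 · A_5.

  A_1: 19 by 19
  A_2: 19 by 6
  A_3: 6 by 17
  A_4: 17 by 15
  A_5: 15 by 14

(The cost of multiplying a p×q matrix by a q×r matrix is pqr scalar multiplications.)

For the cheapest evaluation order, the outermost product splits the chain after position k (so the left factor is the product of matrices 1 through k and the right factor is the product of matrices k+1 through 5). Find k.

2

Adjacent pairs: A_1A_2 = 19·19·6 = 2166; A_2A_3 = 19·6·17 = 1938; A_3A_4 = 6·17·15 = 1530; A_4A_5 = 17·15·14 = 3570.
Length 3: A_1..A_3: k=1: 0+1938+19·19·17=8075; k=2: 2166+0+19·6·17=4104 → min 4104 | A_2..A_4: k=2: 0+1530+19·6·15=3240; k=3: 1938+0+19·17·15=6783 → min 3240 | A_3..A_5: k=3: 0+3570+6·17·14=4998; k=4: 1530+0+6·15·14=2790 → min 2790.
Length 4: A_1..A_4: k=1: 0+3240+19·19·15=8655; k=2: 2166+1530+19·6·15=5406; k=3: 4104+0+19·17·15=8949 → min 5406 | A_2..A_5: k=2: 0+2790+19·6·14=4386; k=3: 1938+3570+19·17·14=10030; k=4: 3240+0+19·15·14=7230 → min 4386.
Top-level splits: k=1: (A_1..A_1)·(A_2..A_5) → 0+4386+19·19·14 = 9440; k=2: (A_1..A_2)·(A_3..A_5) → 2166+2790+19·6·14 = 6552; k=3: (A_1..A_3)·(A_4..A_5) → 4104+3570+19·17·14 = 12196; k=4: (A_1..A_4)·(A_5..A_5) → 5406+0+19·15·14 = 9396.
Best split is after A_2, i.e. k = 2.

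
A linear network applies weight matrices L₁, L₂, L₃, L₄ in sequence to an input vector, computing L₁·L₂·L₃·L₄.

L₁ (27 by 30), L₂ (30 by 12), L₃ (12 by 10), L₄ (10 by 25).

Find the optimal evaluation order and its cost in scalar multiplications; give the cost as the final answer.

Adjacent pairs: L₁L₂ = 27·30·12 = 9720; L₂L₃ = 30·12·10 = 3600; L₃L₄ = 12·10·25 = 3000.
Length 3: L₁..L₃: k=1: 0+3600+27·30·10=11700; k=2: 9720+0+27·12·10=12960 → min 11700 | L₂..L₄: k=2: 0+3000+30·12·25=12000; k=3: 3600+0+30·10·25=11100 → min 11100.
Length 4: L₁..L₄: k=1: 0+11100+27·30·25=31350; k=2: 9720+3000+27·12·25=20820; k=3: 11700+0+27·10·25=18450 → min 18450.
Optimal parenthesization: ((L₁·(L₂·L₃))·L₄) with cost 18450.

18450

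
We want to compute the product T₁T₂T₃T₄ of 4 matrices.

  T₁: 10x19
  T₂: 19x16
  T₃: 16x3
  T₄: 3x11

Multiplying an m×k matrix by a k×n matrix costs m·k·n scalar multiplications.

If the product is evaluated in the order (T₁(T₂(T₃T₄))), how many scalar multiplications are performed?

(T₃T₄): 16×3 by 3×11 → 16×11, cost 16·3·11 = 528
(T₂(T₃T₄)): 19×16 by 16×11 → 19×11, cost 19·16·11 = 3344; cumulative 3872
(T₁(T₂(T₃T₄))): 10×19 by 19×11 → 10×11, cost 10·19·11 = 2090; cumulative 5962
Total: 5962 scalar multiplications.

5962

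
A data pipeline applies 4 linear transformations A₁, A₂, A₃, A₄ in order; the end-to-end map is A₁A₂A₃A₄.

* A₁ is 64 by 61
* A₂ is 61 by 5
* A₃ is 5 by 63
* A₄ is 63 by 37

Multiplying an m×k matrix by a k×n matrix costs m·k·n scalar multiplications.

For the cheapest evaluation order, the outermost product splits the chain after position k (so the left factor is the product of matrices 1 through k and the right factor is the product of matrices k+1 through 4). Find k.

Adjacent pairs: A₁A₂ = 64·61·5 = 19520; A₂A₃ = 61·5·63 = 19215; A₃A₄ = 5·63·37 = 11655.
Length 3: A₁..A₃: k=1: 0+19215+64·61·63=265167; k=2: 19520+0+64·5·63=39680 → min 39680 | A₂..A₄: k=2: 0+11655+61·5·37=22940; k=3: 19215+0+61·63·37=161406 → min 22940.
Top-level splits: k=1: (A₁..A₁)·(A₂..A₄) → 0+22940+64·61·37 = 167388; k=2: (A₁..A₂)·(A₃..A₄) → 19520+11655+64·5·37 = 43015; k=3: (A₁..A₃)·(A₄..A₄) → 39680+0+64·63·37 = 188864.
Best split is after A₂, i.e. k = 2.

2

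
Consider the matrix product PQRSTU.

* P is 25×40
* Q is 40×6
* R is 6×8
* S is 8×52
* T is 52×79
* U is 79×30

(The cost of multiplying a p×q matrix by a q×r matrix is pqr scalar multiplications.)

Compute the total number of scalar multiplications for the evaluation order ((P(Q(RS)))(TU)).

(RS): 6×8 by 8×52 → 6×52, cost 6·8·52 = 2496
(Q(RS)): 40×6 by 6×52 → 40×52, cost 40·6·52 = 12480; cumulative 14976
(P(Q(RS))): 25×40 by 40×52 → 25×52, cost 25·40·52 = 52000; cumulative 66976
(TU): 52×79 by 79×30 → 52×30, cost 52·79·30 = 123240
((P(Q(RS)))(TU)): 25×52 by 52×30 → 25×30, cost 25·52·30 = 39000; cumulative 229216
Total: 229216 scalar multiplications.

229216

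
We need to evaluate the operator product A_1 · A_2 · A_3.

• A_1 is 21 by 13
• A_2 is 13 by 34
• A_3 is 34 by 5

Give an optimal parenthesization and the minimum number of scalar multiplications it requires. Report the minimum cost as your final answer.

(A_1 · (A_2 · A_3)): cost 3575.
((A_1 · A_2) · A_3): cost 12852.
Optimal: (A_1 · (A_2 · A_3)) with cost 3575.

3575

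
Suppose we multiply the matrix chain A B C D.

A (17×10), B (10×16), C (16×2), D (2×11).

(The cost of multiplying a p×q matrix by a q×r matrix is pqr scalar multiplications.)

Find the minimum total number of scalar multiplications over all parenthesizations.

Adjacent pairs: AB = 17·10·16 = 2720; BC = 10·16·2 = 320; CD = 16·2·11 = 352.
Length 3: A..C: k=1: 0+320+17·10·2=660; k=2: 2720+0+17·16·2=3264 → min 660 | B..D: k=2: 0+352+10·16·11=2112; k=3: 320+0+10·2·11=540 → min 540.
Length 4: A..D: k=1: 0+540+17·10·11=2410; k=2: 2720+352+17·16·11=6064; k=3: 660+0+17·2·11=1034 → min 1034.
Optimal order: ((A (B C)) D) with cost 1034.

1034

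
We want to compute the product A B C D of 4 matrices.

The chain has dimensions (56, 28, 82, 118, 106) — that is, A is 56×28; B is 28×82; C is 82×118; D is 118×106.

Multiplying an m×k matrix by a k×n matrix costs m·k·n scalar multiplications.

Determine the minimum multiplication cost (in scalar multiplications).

787360

Adjacent pairs: AB = 56·28·82 = 128576; BC = 28·82·118 = 270928; CD = 82·118·106 = 1025656.
Length 3: A..C: k=1: 0+270928+56·28·118=455952; k=2: 128576+0+56·82·118=670432 → min 455952 | B..D: k=2: 0+1025656+28·82·106=1269032; k=3: 270928+0+28·118·106=621152 → min 621152.
Length 4: A..D: k=1: 0+621152+56·28·106=787360; k=2: 128576+1025656+56·82·106=1640984; k=3: 455952+0+56·118·106=1156400 → min 787360.
Optimal order: (A ((B C) D)) with cost 787360.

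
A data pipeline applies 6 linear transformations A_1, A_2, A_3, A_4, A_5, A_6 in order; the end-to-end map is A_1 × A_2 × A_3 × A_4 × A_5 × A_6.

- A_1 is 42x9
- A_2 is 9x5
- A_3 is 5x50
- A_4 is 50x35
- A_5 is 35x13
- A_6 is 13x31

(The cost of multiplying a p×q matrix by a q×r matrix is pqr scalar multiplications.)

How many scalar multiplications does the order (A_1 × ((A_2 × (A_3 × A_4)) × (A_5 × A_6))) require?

(A_3 × A_4): 5×50 by 50×35 → 5×35, cost 5·50·35 = 8750
(A_2 × (A_3 × A_4)): 9×5 by 5×35 → 9×35, cost 9·5·35 = 1575; cumulative 10325
(A_5 × A_6): 35×13 by 13×31 → 35×31, cost 35·13·31 = 14105
((A_2 × (A_3 × A_4)) × (A_5 × A_6)): 9×35 by 35×31 → 9×31, cost 9·35·31 = 9765; cumulative 34195
(A_1 × ((A_2 × (A_3 × A_4)) × (A_5 × A_6))): 42×9 by 9×31 → 42×31, cost 42·9·31 = 11718; cumulative 45913
Total: 45913 scalar multiplications.

45913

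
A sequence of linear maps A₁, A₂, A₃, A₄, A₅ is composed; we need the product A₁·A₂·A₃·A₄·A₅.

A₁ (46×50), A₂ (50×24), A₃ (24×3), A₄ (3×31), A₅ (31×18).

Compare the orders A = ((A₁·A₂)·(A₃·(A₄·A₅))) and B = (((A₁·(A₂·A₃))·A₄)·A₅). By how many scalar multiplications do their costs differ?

Order A = ((A₁·A₂)·(A₃·(A₄·A₅))): (A₁·A₂): 46×50 by 50×24 → 46×24, cost 46·50·24 = 55200; (A₄·A₅): 3×31 by 31×18 → 3×18, cost 3·31·18 = 1674; (A₃·(A₄·A₅)): 24×3 by 3×18 → 24×18, cost 24·3·18 = 1296; cumulative 2970; ((A₁·A₂)·(A₃·(A₄·A₅))): 46×24 by 24×18 → 46×18, cost 46·24·18 = 19872; cumulative 78042. Total 78042.
Order B = (((A₁·(A₂·A₃))·A₄)·A₅): (A₂·A₃): 50×24 by 24×3 → 50×3, cost 50·24·3 = 3600; (A₁·(A₂·A₃)): 46×50 by 50×3 → 46×3, cost 46·50·3 = 6900; cumulative 10500; ((A₁·(A₂·A₃))·A₄): 46×3 by 3×31 → 46×31, cost 46·3·31 = 4278; cumulative 14778; (((A₁·(A₂·A₃))·A₄)·A₅): 46×31 by 31×18 → 46×18, cost 46·31·18 = 25668; cumulative 40446. Total 40446.
Difference: |78042 − 40446| = 37596.

37596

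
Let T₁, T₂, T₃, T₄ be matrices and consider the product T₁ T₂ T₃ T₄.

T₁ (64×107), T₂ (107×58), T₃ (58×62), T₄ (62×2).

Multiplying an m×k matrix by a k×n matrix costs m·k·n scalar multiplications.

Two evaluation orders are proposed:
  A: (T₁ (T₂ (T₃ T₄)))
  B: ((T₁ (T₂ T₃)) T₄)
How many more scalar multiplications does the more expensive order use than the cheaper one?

783984

Order A = (T₁ (T₂ (T₃ T₄))): (T₃ T₄): 58×62 by 62×2 → 58×2, cost 58·62·2 = 7192; (T₂ (T₃ T₄)): 107×58 by 58×2 → 107×2, cost 107·58·2 = 12412; cumulative 19604; (T₁ (T₂ (T₃ T₄))): 64×107 by 107×2 → 64×2, cost 64·107·2 = 13696; cumulative 33300. Total 33300.
Order B = ((T₁ (T₂ T₃)) T₄): (T₂ T₃): 107×58 by 58×62 → 107×62, cost 107·58·62 = 384772; (T₁ (T₂ T₃)): 64×107 by 107×62 → 64×62, cost 64·107·62 = 424576; cumulative 809348; ((T₁ (T₂ T₃)) T₄): 64×62 by 62×2 → 64×2, cost 64·62·2 = 7936; cumulative 817284. Total 817284.
Difference: |33300 − 817284| = 783984.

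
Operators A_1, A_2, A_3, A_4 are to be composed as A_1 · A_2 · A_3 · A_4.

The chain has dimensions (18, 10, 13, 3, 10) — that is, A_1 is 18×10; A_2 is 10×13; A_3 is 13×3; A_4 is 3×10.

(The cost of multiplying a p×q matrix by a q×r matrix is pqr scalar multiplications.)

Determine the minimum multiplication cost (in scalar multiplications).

1470

Adjacent pairs: A_1A_2 = 18·10·13 = 2340; A_2A_3 = 10·13·3 = 390; A_3A_4 = 13·3·10 = 390.
Length 3: A_1..A_3: k=1: 0+390+18·10·3=930; k=2: 2340+0+18·13·3=3042 → min 930 | A_2..A_4: k=2: 0+390+10·13·10=1690; k=3: 390+0+10·3·10=690 → min 690.
Length 4: A_1..A_4: k=1: 0+690+18·10·10=2490; k=2: 2340+390+18·13·10=5070; k=3: 930+0+18·3·10=1470 → min 1470.
Optimal order: ((A_1 · (A_2 · A_3)) · A_4) with cost 1470.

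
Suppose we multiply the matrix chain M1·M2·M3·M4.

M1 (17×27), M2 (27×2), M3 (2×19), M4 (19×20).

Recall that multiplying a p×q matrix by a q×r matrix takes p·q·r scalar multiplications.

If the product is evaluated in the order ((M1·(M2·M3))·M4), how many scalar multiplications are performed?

16207

(M2·M3): 27×2 by 2×19 → 27×19, cost 27·2·19 = 1026
(M1·(M2·M3)): 17×27 by 27×19 → 17×19, cost 17·27·19 = 8721; cumulative 9747
((M1·(M2·M3))·M4): 17×19 by 19×20 → 17×20, cost 17·19·20 = 6460; cumulative 16207
Total: 16207 scalar multiplications.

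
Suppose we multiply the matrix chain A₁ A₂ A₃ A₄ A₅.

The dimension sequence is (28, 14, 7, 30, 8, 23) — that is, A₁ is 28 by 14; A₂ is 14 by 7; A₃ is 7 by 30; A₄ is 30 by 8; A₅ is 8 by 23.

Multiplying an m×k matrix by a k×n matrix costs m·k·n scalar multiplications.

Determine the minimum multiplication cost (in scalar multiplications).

Adjacent pairs: A₁A₂ = 28·14·7 = 2744; A₂A₃ = 14·7·30 = 2940; A₃A₄ = 7·30·8 = 1680; A₄A₅ = 30·8·23 = 5520.
Length 3: A₁..A₃: k=1: 0+2940+28·14·30=14700; k=2: 2744+0+28·7·30=8624 → min 8624 | A₂..A₄: k=2: 0+1680+14·7·8=2464; k=3: 2940+0+14·30·8=6300 → min 2464 | A₃..A₅: k=3: 0+5520+7·30·23=10350; k=4: 1680+0+7·8·23=2968 → min 2968.
Length 4: A₁..A₄: k=1: 0+2464+28·14·8=5600; k=2: 2744+1680+28·7·8=5992; k=3: 8624+0+28·30·8=15344 → min 5600 | A₂..A₅: k=2: 0+2968+14·7·23=5222; k=3: 2940+5520+14·30·23=18120; k=4: 2464+0+14·8·23=5040 → min 5040.
Length 5: A₁..A₅: k=1: 0+5040+28·14·23=14056; k=2: 2744+2968+28·7·23=10220; k=3: 8624+5520+28·30·23=33464; k=4: 5600+0+28·8·23=10752 → min 10220.
Optimal order: ((A₁ A₂) ((A₃ A₄) A₅)) with cost 10220.

10220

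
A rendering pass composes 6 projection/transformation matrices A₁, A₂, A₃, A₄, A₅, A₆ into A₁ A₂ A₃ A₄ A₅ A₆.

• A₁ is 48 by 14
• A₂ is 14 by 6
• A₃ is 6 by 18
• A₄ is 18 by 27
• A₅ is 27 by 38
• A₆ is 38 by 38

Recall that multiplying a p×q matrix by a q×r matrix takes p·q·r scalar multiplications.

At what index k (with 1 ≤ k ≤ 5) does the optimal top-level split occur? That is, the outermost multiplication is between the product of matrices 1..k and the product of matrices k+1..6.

Adjacent pairs: A₁A₂ = 48·14·6 = 4032; A₂A₃ = 14·6·18 = 1512; A₃A₄ = 6·18·27 = 2916; A₄A₅ = 18·27·38 = 18468; A₅A₆ = 27·38·38 = 38988.
Length 3: A₁..A₃: k=1: 0+1512+48·14·18=13608; k=2: 4032+0+48·6·18=9216 → min 9216 | A₂..A₄: k=2: 0+2916+14·6·27=5184; k=3: 1512+0+14·18·27=8316 → min 5184 | A₃..A₅: k=3: 0+18468+6·18·38=22572; k=4: 2916+0+6·27·38=9072 → min 9072 | A₄..A₆: k=4: 0+38988+18·27·38=57456; k=5: 18468+0+18·38·38=44460 → min 44460.
Length 4: A₁..A₄: k=1: 0+5184+48·14·27=23328; k=2: 4032+2916+48·6·27=14724; k=3: 9216+0+48·18·27=32544 → min 14724 | A₂..A₅: k=2: 0+9072+14·6·38=12264; k=3: 1512+18468+14·18·38=29556; k=4: 5184+0+14·27·38=19548 → min 12264 | A₃..A₆: k=3: 0+44460+6·18·38=48564; k=4: 2916+38988+6·27·38=48060; k=5: 9072+0+6·38·38=17736 → min 17736.
Length 5: A₁..A₅: k=1: 0+12264+48·14·38=37800; k=2: 4032+9072+48·6·38=24048; k=3: 9216+18468+48·18·38=60516; k=4: 14724+0+48·27·38=63972 → min 24048 | A₂..A₆: k=2: 0+17736+14·6·38=20928; k=3: 1512+44460+14·18·38=55548; k=4: 5184+38988+14·27·38=58536; k=5: 12264+0+14·38·38=32480 → min 20928.
Top-level splits: k=1: (A₁..A₁)·(A₂..A₆) → 0+20928+48·14·38 = 46464; k=2: (A₁..A₂)·(A₃..A₆) → 4032+17736+48·6·38 = 32712; k=3: (A₁..A₃)·(A₄..A₆) → 9216+44460+48·18·38 = 86508; k=4: (A₁..A₄)·(A₅..A₆) → 14724+38988+48·27·38 = 102960; k=5: (A₁..A₅)·(A₆..A₆) → 24048+0+48·38·38 = 93360.
Best split is after A₂, i.e. k = 2.

2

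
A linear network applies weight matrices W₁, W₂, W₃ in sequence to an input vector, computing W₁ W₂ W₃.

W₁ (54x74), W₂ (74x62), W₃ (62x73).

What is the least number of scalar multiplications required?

Order (W₁ (W₂ W₃)): (W₂ W₃): 74×62 by 62×73 → 74×73, cost 74·62·73 = 334924; (W₁ (W₂ W₃)): 54×74 by 74×73 → 54×73, cost 54·74·73 = 291708; cumulative 626632. Total 626632.
Order ((W₁ W₂) W₃): (W₁ W₂): 54×74 by 74×62 → 54×62, cost 54·74·62 = 247752; ((W₁ W₂) W₃): 54×62 by 62×73 → 54×73, cost 54·62·73 = 244404; cumulative 492156. Total 492156.
Minimum: 492156.

492156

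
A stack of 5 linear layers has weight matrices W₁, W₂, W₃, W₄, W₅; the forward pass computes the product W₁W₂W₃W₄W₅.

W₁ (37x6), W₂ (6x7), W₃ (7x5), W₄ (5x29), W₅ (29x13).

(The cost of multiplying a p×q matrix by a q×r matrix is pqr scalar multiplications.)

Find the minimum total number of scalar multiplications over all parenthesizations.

Adjacent pairs: W₁W₂ = 37·6·7 = 1554; W₂W₃ = 6·7·5 = 210; W₃W₄ = 7·5·29 = 1015; W₄W₅ = 5·29·13 = 1885.
Length 3: W₁..W₃: k=1: 0+210+37·6·5=1320; k=2: 1554+0+37·7·5=2849 → min 1320 | W₂..W₄: k=2: 0+1015+6·7·29=2233; k=3: 210+0+6·5·29=1080 → min 1080 | W₃..W₅: k=3: 0+1885+7·5·13=2340; k=4: 1015+0+7·29·13=3654 → min 2340.
Length 4: W₁..W₄: k=1: 0+1080+37·6·29=7518; k=2: 1554+1015+37·7·29=10080; k=3: 1320+0+37·5·29=6685 → min 6685 | W₂..W₅: k=2: 0+2340+6·7·13=2886; k=3: 210+1885+6·5·13=2485; k=4: 1080+0+6·29·13=3342 → min 2485.
Length 5: W₁..W₅: k=1: 0+2485+37·6·13=5371; k=2: 1554+2340+37·7·13=7261; k=3: 1320+1885+37·5·13=5610; k=4: 6685+0+37·29·13=20634 → min 5371.
Optimal order: (W₁((W₂W₃)(W₄W₅))) with cost 5371.

5371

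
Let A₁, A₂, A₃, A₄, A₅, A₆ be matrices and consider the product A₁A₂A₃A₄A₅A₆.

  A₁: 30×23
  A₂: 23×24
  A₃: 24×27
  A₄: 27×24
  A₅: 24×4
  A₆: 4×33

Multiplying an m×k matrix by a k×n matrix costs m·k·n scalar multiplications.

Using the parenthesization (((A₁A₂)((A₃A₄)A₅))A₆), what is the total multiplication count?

(A₁A₂): 30×23 by 23×24 → 30×24, cost 30·23·24 = 16560
(A₃A₄): 24×27 by 27×24 → 24×24, cost 24·27·24 = 15552
((A₃A₄)A₅): 24×24 by 24×4 → 24×4, cost 24·24·4 = 2304; cumulative 17856
((A₁A₂)((A₃A₄)A₅)): 30×24 by 24×4 → 30×4, cost 30·24·4 = 2880; cumulative 37296
(((A₁A₂)((A₃A₄)A₅))A₆): 30×4 by 4×33 → 30×33, cost 30·4·33 = 3960; cumulative 41256
Total: 41256 scalar multiplications.

41256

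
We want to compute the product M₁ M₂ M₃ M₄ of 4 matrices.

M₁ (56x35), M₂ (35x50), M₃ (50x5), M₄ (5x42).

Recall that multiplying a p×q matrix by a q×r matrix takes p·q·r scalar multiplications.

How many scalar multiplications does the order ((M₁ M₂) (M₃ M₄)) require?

226100

(M₁ M₂): 56×35 by 35×50 → 56×50, cost 56·35·50 = 98000
(M₃ M₄): 50×5 by 5×42 → 50×42, cost 50·5·42 = 10500
((M₁ M₂) (M₃ M₄)): 56×50 by 50×42 → 56×42, cost 56·50·42 = 117600; cumulative 226100
Total: 226100 scalar multiplications.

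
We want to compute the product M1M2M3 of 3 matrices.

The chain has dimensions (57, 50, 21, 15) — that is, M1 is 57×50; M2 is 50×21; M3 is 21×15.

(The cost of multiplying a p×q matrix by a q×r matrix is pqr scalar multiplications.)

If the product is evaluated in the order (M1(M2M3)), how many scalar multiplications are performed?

(M2M3): 50×21 by 21×15 → 50×15, cost 50·21·15 = 15750
(M1(M2M3)): 57×50 by 50×15 → 57×15, cost 57·50·15 = 42750; cumulative 58500
Total: 58500 scalar multiplications.

58500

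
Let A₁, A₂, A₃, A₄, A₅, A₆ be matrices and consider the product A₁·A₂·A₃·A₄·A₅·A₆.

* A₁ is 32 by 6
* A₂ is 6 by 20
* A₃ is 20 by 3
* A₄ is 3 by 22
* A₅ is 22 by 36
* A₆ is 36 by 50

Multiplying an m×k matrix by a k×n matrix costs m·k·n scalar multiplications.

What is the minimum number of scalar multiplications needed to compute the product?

Adjacent pairs: A₁A₂ = 32·6·20 = 3840; A₂A₃ = 6·20·3 = 360; A₃A₄ = 20·3·22 = 1320; A₄A₅ = 3·22·36 = 2376; A₅A₆ = 22·36·50 = 39600.
Length 3: A₁..A₃: k=1: 0+360+32·6·3=936; k=2: 3840+0+32·20·3=5760 → min 936 | A₂..A₄: k=2: 0+1320+6·20·22=3960; k=3: 360+0+6·3·22=756 → min 756 | A₃..A₅: k=3: 0+2376+20·3·36=4536; k=4: 1320+0+20·22·36=17160 → min 4536 | A₄..A₆: k=4: 0+39600+3·22·50=42900; k=5: 2376+0+3·36·50=7776 → min 7776.
Length 4: A₁..A₄: k=1: 0+756+32·6·22=4980; k=2: 3840+1320+32·20·22=19240; k=3: 936+0+32·3·22=3048 → min 3048 | A₂..A₅: k=2: 0+4536+6·20·36=8856; k=3: 360+2376+6·3·36=3384; k=4: 756+0+6·22·36=5508 → min 3384 | A₃..A₆: k=3: 0+7776+20·3·50=10776; k=4: 1320+39600+20·22·50=62920; k=5: 4536+0+20·36·50=40536 → min 10776.
Length 5: A₁..A₅: k=1: 0+3384+32·6·36=10296; k=2: 3840+4536+32·20·36=31416; k=3: 936+2376+32·3·36=6768; k=4: 3048+0+32·22·36=28392 → min 6768 | A₂..A₆: k=2: 0+10776+6·20·50=16776; k=3: 360+7776+6·3·50=9036; k=4: 756+39600+6·22·50=46956; k=5: 3384+0+6·36·50=14184 → min 9036.
Length 6: A₁..A₆: k=1: 0+9036+32·6·50=18636; k=2: 3840+10776+32·20·50=46616; k=3: 936+7776+32·3·50=13512; k=4: 3048+39600+32·22·50=77848; k=5: 6768+0+32·36·50=64368 → min 13512.
Optimal order: ((A₁·(A₂·A₃))·((A₄·A₅)·A₆)) with cost 13512.

13512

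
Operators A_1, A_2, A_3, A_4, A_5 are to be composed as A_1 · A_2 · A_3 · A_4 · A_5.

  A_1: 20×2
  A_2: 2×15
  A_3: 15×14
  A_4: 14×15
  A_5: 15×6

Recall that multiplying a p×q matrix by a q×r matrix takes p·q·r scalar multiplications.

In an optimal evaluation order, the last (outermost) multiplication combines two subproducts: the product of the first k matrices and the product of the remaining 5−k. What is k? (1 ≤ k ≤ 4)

Adjacent pairs: A_1A_2 = 20·2·15 = 600; A_2A_3 = 2·15·14 = 420; A_3A_4 = 15·14·15 = 3150; A_4A_5 = 14·15·6 = 1260.
Length 3: A_1..A_3: k=1: 0+420+20·2·14=980; k=2: 600+0+20·15·14=4800 → min 980 | A_2..A_4: k=2: 0+3150+2·15·15=3600; k=3: 420+0+2·14·15=840 → min 840 | A_3..A_5: k=3: 0+1260+15·14·6=2520; k=4: 3150+0+15·15·6=4500 → min 2520.
Length 4: A_1..A_4: k=1: 0+840+20·2·15=1440; k=2: 600+3150+20·15·15=8250; k=3: 980+0+20·14·15=5180 → min 1440 | A_2..A_5: k=2: 0+2520+2·15·6=2700; k=3: 420+1260+2·14·6=1848; k=4: 840+0+2·15·6=1020 → min 1020.
Top-level splits: k=1: (A_1..A_1)·(A_2..A_5) → 0+1020+20·2·6 = 1260; k=2: (A_1..A_2)·(A_3..A_5) → 600+2520+20·15·6 = 4920; k=3: (A_1..A_3)·(A_4..A_5) → 980+1260+20·14·6 = 3920; k=4: (A_1..A_4)·(A_5..A_5) → 1440+0+20·15·6 = 3240.
Best split is after A_1, i.e. k = 1.

1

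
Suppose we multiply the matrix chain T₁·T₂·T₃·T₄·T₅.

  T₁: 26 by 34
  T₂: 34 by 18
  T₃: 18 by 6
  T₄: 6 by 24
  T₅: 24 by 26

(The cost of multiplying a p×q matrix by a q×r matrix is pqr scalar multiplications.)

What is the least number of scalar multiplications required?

16776

Adjacent pairs: T₁T₂ = 26·34·18 = 15912; T₂T₃ = 34·18·6 = 3672; T₃T₄ = 18·6·24 = 2592; T₄T₅ = 6·24·26 = 3744.
Length 3: T₁..T₃: k=1: 0+3672+26·34·6=8976; k=2: 15912+0+26·18·6=18720 → min 8976 | T₂..T₄: k=2: 0+2592+34·18·24=17280; k=3: 3672+0+34·6·24=8568 → min 8568 | T₃..T₅: k=3: 0+3744+18·6·26=6552; k=4: 2592+0+18·24·26=13824 → min 6552.
Length 4: T₁..T₄: k=1: 0+8568+26·34·24=29784; k=2: 15912+2592+26·18·24=29736; k=3: 8976+0+26·6·24=12720 → min 12720 | T₂..T₅: k=2: 0+6552+34·18·26=22464; k=3: 3672+3744+34·6·26=12720; k=4: 8568+0+34·24·26=29784 → min 12720.
Length 5: T₁..T₅: k=1: 0+12720+26·34·26=35704; k=2: 15912+6552+26·18·26=34632; k=3: 8976+3744+26·6·26=16776; k=4: 12720+0+26·24·26=28944 → min 16776.
Optimal order: ((T₁·(T₂·T₃))·(T₄·T₅)) with cost 16776.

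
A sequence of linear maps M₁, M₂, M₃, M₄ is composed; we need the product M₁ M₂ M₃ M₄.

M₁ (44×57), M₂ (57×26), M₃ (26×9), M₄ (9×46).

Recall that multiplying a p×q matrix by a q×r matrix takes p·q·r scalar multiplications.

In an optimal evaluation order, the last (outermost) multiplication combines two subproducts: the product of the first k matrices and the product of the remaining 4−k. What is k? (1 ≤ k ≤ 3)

Adjacent pairs: M₁M₂ = 44·57·26 = 65208; M₂M₃ = 57·26·9 = 13338; M₃M₄ = 26·9·46 = 10764.
Length 3: M₁..M₃: k=1: 0+13338+44·57·9=35910; k=2: 65208+0+44·26·9=75504 → min 35910 | M₂..M₄: k=2: 0+10764+57·26·46=78936; k=3: 13338+0+57·9·46=36936 → min 36936.
Top-level splits: k=1: (M₁..M₁)·(M₂..M₄) → 0+36936+44·57·46 = 152304; k=2: (M₁..M₂)·(M₃..M₄) → 65208+10764+44·26·46 = 128596; k=3: (M₁..M₃)·(M₄..M₄) → 35910+0+44·9·46 = 54126.
Best split is after M₃, i.e. k = 3.

3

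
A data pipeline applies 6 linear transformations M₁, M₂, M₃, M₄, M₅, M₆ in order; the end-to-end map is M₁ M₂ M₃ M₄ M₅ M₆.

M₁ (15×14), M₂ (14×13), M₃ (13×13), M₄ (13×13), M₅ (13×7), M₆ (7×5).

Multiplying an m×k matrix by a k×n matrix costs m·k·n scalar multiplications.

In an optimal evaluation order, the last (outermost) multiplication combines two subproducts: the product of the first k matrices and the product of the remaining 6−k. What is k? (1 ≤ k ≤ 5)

1

Adjacent pairs: M₁M₂ = 15·14·13 = 2730; M₂M₃ = 14·13·13 = 2366; M₃M₄ = 13·13·13 = 2197; M₄M₅ = 13·13·7 = 1183; M₅M₆ = 13·7·5 = 455.
Length 3: M₁..M₃: k=1: 0+2366+15·14·13=5096; k=2: 2730+0+15·13·13=5265 → min 5096 | M₂..M₄: k=2: 0+2197+14·13·13=4563; k=3: 2366+0+14·13·13=4732 → min 4563 | M₃..M₅: k=3: 0+1183+13·13·7=2366; k=4: 2197+0+13·13·7=3380 → min 2366 | M₄..M₆: k=4: 0+455+13·13·5=1300; k=5: 1183+0+13·7·5=1638 → min 1300.
Length 4: M₁..M₄: k=1: 0+4563+15·14·13=7293; k=2: 2730+2197+15·13·13=7462; k=3: 5096+0+15·13·13=7631 → min 7293 | M₂..M₅: k=2: 0+2366+14·13·7=3640; k=3: 2366+1183+14·13·7=4823; k=4: 4563+0+14·13·7=5837 → min 3640 | M₃..M₆: k=3: 0+1300+13·13·5=2145; k=4: 2197+455+13·13·5=3497; k=5: 2366+0+13·7·5=2821 → min 2145.
Length 5: M₁..M₅: k=1: 0+3640+15·14·7=5110; k=2: 2730+2366+15·13·7=6461; k=3: 5096+1183+15·13·7=7644; k=4: 7293+0+15·13·7=8658 → min 5110 | M₂..M₆: k=2: 0+2145+14·13·5=3055; k=3: 2366+1300+14·13·5=4576; k=4: 4563+455+14·13·5=5928; k=5: 3640+0+14·7·5=4130 → min 3055.
Top-level splits: k=1: (M₁..M₁)·(M₂..M₆) → 0+3055+15·14·5 = 4105; k=2: (M₁..M₂)·(M₃..M₆) → 2730+2145+15·13·5 = 5850; k=3: (M₁..M₃)·(M₄..M₆) → 5096+1300+15·13·5 = 7371; k=4: (M₁..M₄)·(M₅..M₆) → 7293+455+15·13·5 = 8723; k=5: (M₁..M₅)·(M₆..M₆) → 5110+0+15·7·5 = 5635.
Best split is after M₁, i.e. k = 1.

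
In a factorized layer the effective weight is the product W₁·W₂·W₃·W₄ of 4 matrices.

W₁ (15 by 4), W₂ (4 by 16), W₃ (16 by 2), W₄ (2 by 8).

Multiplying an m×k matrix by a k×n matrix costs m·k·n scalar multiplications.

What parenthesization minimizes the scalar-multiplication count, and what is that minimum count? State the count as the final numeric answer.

Adjacent pairs: W₁W₂ = 15·4·16 = 960; W₂W₃ = 4·16·2 = 128; W₃W₄ = 16·2·8 = 256.
Length 3: W₁..W₃: k=1: 0+128+15·4·2=248; k=2: 960+0+15·16·2=1440 → min 248 | W₂..W₄: k=2: 0+256+4·16·8=768; k=3: 128+0+4·2·8=192 → min 192.
Length 4: W₁..W₄: k=1: 0+192+15·4·8=672; k=2: 960+256+15·16·8=3136; k=3: 248+0+15·2·8=488 → min 488.
Optimal parenthesization: ((W₁·(W₂·W₃))·W₄) with cost 488.

488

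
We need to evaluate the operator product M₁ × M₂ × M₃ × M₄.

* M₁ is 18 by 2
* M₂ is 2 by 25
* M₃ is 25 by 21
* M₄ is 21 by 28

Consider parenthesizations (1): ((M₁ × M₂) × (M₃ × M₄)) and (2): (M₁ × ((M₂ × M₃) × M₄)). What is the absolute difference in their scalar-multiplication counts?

Order (1) = ((M₁ × M₂) × (M₃ × M₄)): (M₁ × M₂): 18×2 by 2×25 → 18×25, cost 18·2·25 = 900; (M₃ × M₄): 25×21 by 21×28 → 25×28, cost 25·21·28 = 14700; ((M₁ × M₂) × (M₃ × M₄)): 18×25 by 25×28 → 18×28, cost 18·25·28 = 12600; cumulative 28200. Total 28200.
Order (2) = (M₁ × ((M₂ × M₃) × M₄)): (M₂ × M₃): 2×25 by 25×21 → 2×21, cost 2·25·21 = 1050; ((M₂ × M₃) × M₄): 2×21 by 21×28 → 2×28, cost 2·21·28 = 1176; cumulative 2226; (M₁ × ((M₂ × M₃) × M₄)): 18×2 by 2×28 → 18×28, cost 18·2·28 = 1008; cumulative 3234. Total 3234.
Difference: |28200 − 3234| = 24966.

24966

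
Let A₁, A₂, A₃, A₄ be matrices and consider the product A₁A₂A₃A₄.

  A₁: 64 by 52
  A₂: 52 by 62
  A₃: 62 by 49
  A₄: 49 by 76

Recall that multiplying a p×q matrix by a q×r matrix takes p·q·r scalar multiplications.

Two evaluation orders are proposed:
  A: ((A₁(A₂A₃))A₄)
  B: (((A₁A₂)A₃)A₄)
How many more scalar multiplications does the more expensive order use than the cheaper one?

Order A = ((A₁(A₂A₃))A₄): (A₂A₃): 52×62 by 62×49 → 52×49, cost 52·62·49 = 157976; (A₁(A₂A₃)): 64×52 by 52×49 → 64×49, cost 64·52·49 = 163072; cumulative 321048; ((A₁(A₂A₃))A₄): 64×49 by 49×76 → 64×76, cost 64·49·76 = 238336; cumulative 559384. Total 559384.
Order B = (((A₁A₂)A₃)A₄): (A₁A₂): 64×52 by 52×62 → 64×62, cost 64·52·62 = 206336; ((A₁A₂)A₃): 64×62 by 62×49 → 64×49, cost 64·62·49 = 194432; cumulative 400768; (((A₁A₂)A₃)A₄): 64×49 by 49×76 → 64×76, cost 64·49·76 = 238336; cumulative 639104. Total 639104.
Difference: |559384 − 639104| = 79720.

79720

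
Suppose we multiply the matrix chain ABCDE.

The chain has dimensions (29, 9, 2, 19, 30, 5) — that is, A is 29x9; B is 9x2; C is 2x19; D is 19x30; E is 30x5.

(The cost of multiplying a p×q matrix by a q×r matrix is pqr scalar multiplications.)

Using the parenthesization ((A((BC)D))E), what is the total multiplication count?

(BC): 9×2 by 2×19 → 9×19, cost 9·2·19 = 342
((BC)D): 9×19 by 19×30 → 9×30, cost 9·19·30 = 5130; cumulative 5472
(A((BC)D)): 29×9 by 9×30 → 29×30, cost 29·9·30 = 7830; cumulative 13302
((A((BC)D))E): 29×30 by 30×5 → 29×5, cost 29·30·5 = 4350; cumulative 17652
Total: 17652 scalar multiplications.

17652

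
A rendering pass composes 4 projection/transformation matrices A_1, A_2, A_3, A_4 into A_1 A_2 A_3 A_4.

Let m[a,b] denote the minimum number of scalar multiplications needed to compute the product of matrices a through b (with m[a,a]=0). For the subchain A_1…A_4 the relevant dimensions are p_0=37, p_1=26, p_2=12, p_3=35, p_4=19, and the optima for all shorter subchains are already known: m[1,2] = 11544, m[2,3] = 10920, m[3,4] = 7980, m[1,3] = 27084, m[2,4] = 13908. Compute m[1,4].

27960

m[1,4] = min over k∈[1,3] of m[1,k]+m[k+1,4]+p_{0}·p_k·p_{4}.
k=1: 0 + 13908 + 37·26·19 = 32186; k=2: 11544 + 7980 + 37·12·19 = 27960; k=3: 27084 + 0 + 37·35·19 = 51689.
Minimum: 27960 at k=2.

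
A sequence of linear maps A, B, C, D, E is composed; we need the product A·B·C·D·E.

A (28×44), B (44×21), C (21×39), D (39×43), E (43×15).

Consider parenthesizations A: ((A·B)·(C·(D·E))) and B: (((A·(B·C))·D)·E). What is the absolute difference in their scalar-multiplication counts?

76968

Order A = ((A·B)·(C·(D·E))): (A·B): 28×44 by 44×21 → 28×21, cost 28·44·21 = 25872; (D·E): 39×43 by 43×15 → 39×15, cost 39·43·15 = 25155; (C·(D·E)): 21×39 by 39×15 → 21×15, cost 21·39·15 = 12285; cumulative 37440; ((A·B)·(C·(D·E))): 28×21 by 21×15 → 28×15, cost 28·21·15 = 8820; cumulative 72132. Total 72132.
Order B = (((A·(B·C))·D)·E): (B·C): 44×21 by 21×39 → 44×39, cost 44·21·39 = 36036; (A·(B·C)): 28×44 by 44×39 → 28×39, cost 28·44·39 = 48048; cumulative 84084; ((A·(B·C))·D): 28×39 by 39×43 → 28×43, cost 28·39·43 = 46956; cumulative 131040; (((A·(B·C))·D)·E): 28×43 by 43×15 → 28×15, cost 28·43·15 = 18060; cumulative 149100. Total 149100.
Difference: |72132 − 149100| = 76968.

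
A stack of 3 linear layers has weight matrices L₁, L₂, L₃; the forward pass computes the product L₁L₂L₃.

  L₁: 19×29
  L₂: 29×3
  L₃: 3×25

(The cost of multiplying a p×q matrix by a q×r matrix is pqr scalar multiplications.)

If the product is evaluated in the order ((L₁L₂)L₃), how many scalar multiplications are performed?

3078

(L₁L₂): 19×29 by 29×3 → 19×3, cost 19·29·3 = 1653
((L₁L₂)L₃): 19×3 by 3×25 → 19×25, cost 19·3·25 = 1425; cumulative 3078
Total: 3078 scalar multiplications.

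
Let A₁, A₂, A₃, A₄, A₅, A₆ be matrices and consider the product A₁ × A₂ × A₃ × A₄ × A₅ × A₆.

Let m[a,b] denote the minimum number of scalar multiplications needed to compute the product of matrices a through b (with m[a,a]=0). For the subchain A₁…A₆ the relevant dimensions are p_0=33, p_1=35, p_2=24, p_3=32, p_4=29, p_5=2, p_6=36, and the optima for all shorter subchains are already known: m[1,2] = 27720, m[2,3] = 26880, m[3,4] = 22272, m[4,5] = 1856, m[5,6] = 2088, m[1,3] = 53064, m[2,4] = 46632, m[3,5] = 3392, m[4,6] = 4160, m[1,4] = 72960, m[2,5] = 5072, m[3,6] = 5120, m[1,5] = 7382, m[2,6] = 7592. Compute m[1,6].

9758

m[1,6] = min over k∈[1,5] of m[1,k]+m[k+1,6]+p_{0}·p_k·p_{6}.
k=1: 0 + 7592 + 33·35·36 = 49172; k=2: 27720 + 5120 + 33·24·36 = 61352; k=3: 53064 + 4160 + 33·32·36 = 95240; k=4: 72960 + 2088 + 33·29·36 = 109500; k=5: 7382 + 0 + 33·2·36 = 9758.
Minimum: 9758 at k=5.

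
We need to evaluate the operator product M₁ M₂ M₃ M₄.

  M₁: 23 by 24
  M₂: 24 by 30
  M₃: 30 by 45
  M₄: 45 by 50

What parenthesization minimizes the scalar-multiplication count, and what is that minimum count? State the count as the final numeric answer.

99360

Adjacent pairs: M₁M₂ = 23·24·30 = 16560; M₂M₃ = 24·30·45 = 32400; M₃M₄ = 30·45·50 = 67500.
Length 3: M₁..M₃: k=1: 0+32400+23·24·45=57240; k=2: 16560+0+23·30·45=47610 → min 47610 | M₂..M₄: k=2: 0+67500+24·30·50=103500; k=3: 32400+0+24·45·50=86400 → min 86400.
Length 4: M₁..M₄: k=1: 0+86400+23·24·50=114000; k=2: 16560+67500+23·30·50=118560; k=3: 47610+0+23·45·50=99360 → min 99360.
Optimal parenthesization: (((M₁ M₂) M₃) M₄) with cost 99360.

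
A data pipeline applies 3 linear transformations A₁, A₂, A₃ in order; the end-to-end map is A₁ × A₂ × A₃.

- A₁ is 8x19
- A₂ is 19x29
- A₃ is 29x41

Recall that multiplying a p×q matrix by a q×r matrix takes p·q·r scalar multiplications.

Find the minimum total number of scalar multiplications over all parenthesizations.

Order (A₁ × (A₂ × A₃)): (A₂ × A₃): 19×29 by 29×41 → 19×41, cost 19·29·41 = 22591; (A₁ × (A₂ × A₃)): 8×19 by 19×41 → 8×41, cost 8·19·41 = 6232; cumulative 28823. Total 28823.
Order ((A₁ × A₂) × A₃): (A₁ × A₂): 8×19 by 19×29 → 8×29, cost 8·19·29 = 4408; ((A₁ × A₂) × A₃): 8×29 by 29×41 → 8×41, cost 8·29·41 = 9512; cumulative 13920. Total 13920.
Minimum: 13920.

13920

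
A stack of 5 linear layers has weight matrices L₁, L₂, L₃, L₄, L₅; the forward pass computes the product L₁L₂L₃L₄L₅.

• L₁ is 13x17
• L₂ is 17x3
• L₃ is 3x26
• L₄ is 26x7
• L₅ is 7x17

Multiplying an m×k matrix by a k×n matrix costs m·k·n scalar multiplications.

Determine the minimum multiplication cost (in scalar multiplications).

Adjacent pairs: L₁L₂ = 13·17·3 = 663; L₂L₃ = 17·3·26 = 1326; L₃L₄ = 3·26·7 = 546; L₄L₅ = 26·7·17 = 3094.
Length 3: L₁..L₃: k=1: 0+1326+13·17·26=7072; k=2: 663+0+13·3·26=1677 → min 1677 | L₂..L₄: k=2: 0+546+17·3·7=903; k=3: 1326+0+17·26·7=4420 → min 903 | L₃..L₅: k=3: 0+3094+3·26·17=4420; k=4: 546+0+3·7·17=903 → min 903.
Length 4: L₁..L₄: k=1: 0+903+13·17·7=2450; k=2: 663+546+13·3·7=1482; k=3: 1677+0+13·26·7=4043 → min 1482 | L₂..L₅: k=2: 0+903+17·3·17=1770; k=3: 1326+3094+17·26·17=11934; k=4: 903+0+17·7·17=2926 → min 1770.
Length 5: L₁..L₅: k=1: 0+1770+13·17·17=5527; k=2: 663+903+13·3·17=2229; k=3: 1677+3094+13·26·17=10517; k=4: 1482+0+13·7·17=3029 → min 2229.
Optimal order: ((L₁L₂)((L₃L₄)L₅)) with cost 2229.

2229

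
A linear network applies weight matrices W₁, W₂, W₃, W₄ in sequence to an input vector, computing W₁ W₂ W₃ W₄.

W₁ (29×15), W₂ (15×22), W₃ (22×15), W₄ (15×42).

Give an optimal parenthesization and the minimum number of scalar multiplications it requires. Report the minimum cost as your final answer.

29745

Adjacent pairs: W₁W₂ = 29·15·22 = 9570; W₂W₃ = 15·22·15 = 4950; W₃W₄ = 22·15·42 = 13860.
Length 3: W₁..W₃: k=1: 0+4950+29·15·15=11475; k=2: 9570+0+29·22·15=19140 → min 11475 | W₂..W₄: k=2: 0+13860+15·22·42=27720; k=3: 4950+0+15·15·42=14400 → min 14400.
Length 4: W₁..W₄: k=1: 0+14400+29·15·42=32670; k=2: 9570+13860+29·22·42=50226; k=3: 11475+0+29·15·42=29745 → min 29745.
Optimal parenthesization: ((W₁ (W₂ W₃)) W₄) with cost 29745.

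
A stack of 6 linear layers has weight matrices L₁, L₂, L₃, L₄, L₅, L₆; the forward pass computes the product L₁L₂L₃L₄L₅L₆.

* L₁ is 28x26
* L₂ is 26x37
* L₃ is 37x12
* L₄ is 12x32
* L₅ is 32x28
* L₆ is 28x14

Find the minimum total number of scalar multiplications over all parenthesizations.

40440

Adjacent pairs: L₁L₂ = 28·26·37 = 26936; L₂L₃ = 26·37·12 = 11544; L₃L₄ = 37·12·32 = 14208; L₄L₅ = 12·32·28 = 10752; L₅L₆ = 32·28·14 = 12544.
Length 3: L₁..L₃: k=1: 0+11544+28·26·12=20280; k=2: 26936+0+28·37·12=39368 → min 20280 | L₂..L₄: k=2: 0+14208+26·37·32=44992; k=3: 11544+0+26·12·32=21528 → min 21528 | L₃..L₅: k=3: 0+10752+37·12·28=23184; k=4: 14208+0+37·32·28=47360 → min 23184 | L₄..L₆: k=4: 0+12544+12·32·14=17920; k=5: 10752+0+12·28·14=15456 → min 15456.
Length 4: L₁..L₄: k=1: 0+21528+28·26·32=44824; k=2: 26936+14208+28·37·32=74296; k=3: 20280+0+28·12·32=31032 → min 31032 | L₂..L₅: k=2: 0+23184+26·37·28=50120; k=3: 11544+10752+26·12·28=31032; k=4: 21528+0+26·32·28=44824 → min 31032 | L₃..L₆: k=3: 0+15456+37·12·14=21672; k=4: 14208+12544+37·32·14=43328; k=5: 23184+0+37·28·14=37688 → min 21672.
Length 5: L₁..L₅: k=1: 0+31032+28·26·28=51416; k=2: 26936+23184+28·37·28=79128; k=3: 20280+10752+28·12·28=40440; k=4: 31032+0+28·32·28=56120 → min 40440 | L₂..L₆: k=2: 0+21672+26·37·14=35140; k=3: 11544+15456+26·12·14=31368; k=4: 21528+12544+26·32·14=45720; k=5: 31032+0+26·28·14=41224 → min 31368.
Length 6: L₁..L₆: k=1: 0+31368+28·26·14=41560; k=2: 26936+21672+28·37·14=63112; k=3: 20280+15456+28·12·14=40440; k=4: 31032+12544+28·32·14=56120; k=5: 40440+0+28·28·14=51416 → min 40440.
Optimal order: ((L₁(L₂L₃))((L₄L₅)L₆)) with cost 40440.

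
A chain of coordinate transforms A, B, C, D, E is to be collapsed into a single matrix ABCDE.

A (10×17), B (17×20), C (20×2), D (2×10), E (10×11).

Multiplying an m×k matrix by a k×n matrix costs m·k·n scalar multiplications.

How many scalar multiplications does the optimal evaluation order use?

Adjacent pairs: AB = 10·17·20 = 3400; BC = 17·20·2 = 680; CD = 20·2·10 = 400; DE = 2·10·11 = 220.
Length 3: A..C: k=1: 0+680+10·17·2=1020; k=2: 3400+0+10·20·2=3800 → min 1020 | B..D: k=2: 0+400+17·20·10=3800; k=3: 680+0+17·2·10=1020 → min 1020 | C..E: k=3: 0+220+20·2·11=660; k=4: 400+0+20·10·11=2600 → min 660.
Length 4: A..D: k=1: 0+1020+10·17·10=2720; k=2: 3400+400+10·20·10=5800; k=3: 1020+0+10·2·10=1220 → min 1220 | B..E: k=2: 0+660+17·20·11=4400; k=3: 680+220+17·2·11=1274; k=4: 1020+0+17·10·11=2890 → min 1274.
Length 5: A..E: k=1: 0+1274+10·17·11=3144; k=2: 3400+660+10·20·11=6260; k=3: 1020+220+10·2·11=1460; k=4: 1220+0+10·10·11=2320 → min 1460.
Optimal order: ((A(BC))(DE)) with cost 1460.

1460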